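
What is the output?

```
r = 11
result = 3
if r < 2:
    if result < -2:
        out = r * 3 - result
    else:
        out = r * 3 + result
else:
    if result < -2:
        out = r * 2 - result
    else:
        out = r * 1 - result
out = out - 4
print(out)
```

4

r=11, result=3
r < 2 is False; result < -2 is False
→ out = r * 1 - result = 8
out = 8-4 = 4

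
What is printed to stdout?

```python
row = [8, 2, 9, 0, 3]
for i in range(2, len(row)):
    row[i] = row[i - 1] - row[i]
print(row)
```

i=2: row[2] = 2-9 = -7 → [8, 2, -7, 0, 3]
i=3: row[3] = (-7)-0 = -7 → [8, 2, -7, -7, 3]
i=4: row[4] = (-7)-3 = -10 → [8, 2, -7, -7, -10]

[8, 2, -7, -7, -10]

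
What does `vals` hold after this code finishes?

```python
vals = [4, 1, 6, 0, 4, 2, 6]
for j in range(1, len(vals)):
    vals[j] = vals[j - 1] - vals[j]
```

j=1: vals[1] = 4-1 = 3 → [4, 3, 6, 0, 4, 2, 6]
j=2: vals[2] = 3-6 = -3 → [4, 3, -3, 0, 4, 2, 6]
j=3: vals[3] = (-3)-0 = -3 → [4, 3, -3, -3, 4, 2, 6]
j=4: vals[4] = (-3)-4 = -7 → [4, 3, -3, -3, -7, 2, 6]
j=5: vals[5] = (-7)-2 = -9 → [4, 3, -3, -3, -7, -9, 6]
j=6: vals[6] = (-9)-6 = -15 → [4, 3, -3, -3, -7, -9, -15]

[4, 3, -3, -3, -7, -9, -15]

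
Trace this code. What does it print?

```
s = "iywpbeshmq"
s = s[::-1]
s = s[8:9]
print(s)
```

y

reverse → 'qmhsebpwyi'
slice [8:9] → 'y'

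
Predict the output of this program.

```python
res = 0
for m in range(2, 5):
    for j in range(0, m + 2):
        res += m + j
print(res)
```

m=2,j=0: res = 0+2 = 2
m=2,j=1: res = 2+3 = 5
m=2,j=2: res = 5+4 = 9
m=2,j=3: res = 9+5 = 14
m=3,j=0: res = 14+3 = 17
m=3,j=1: res = 17+4 = 21
m=3,j=2: res = 21+5 = 26
m=3,j=3: res = 26+6 = 32
m=3,j=4: res = 32+7 = 39
m=4,j=0: res = 39+4 = 43
m=4,j=1: res = 43+5 = 48
m=4,j=2: res = 48+6 = 54
m=4,j=3: res = 54+7 = 61
m=4,j=4: res = 61+8 = 69
m=4,j=5: res = 69+9 = 78

78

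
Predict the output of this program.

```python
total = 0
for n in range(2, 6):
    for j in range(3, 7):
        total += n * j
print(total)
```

n=2,j=3: total = 0+6 = 6
n=2,j=4: total = 6+8 = 14
n=2,j=5: total = 14+10 = 24
n=2,j=6: total = 24+12 = 36
n=3,j=3: total = 36+9 = 45
n=3,j=4: total = 45+12 = 57
n=3,j=5: total = 57+15 = 72
n=3,j=6: total = 72+18 = 90
n=4,j=3: total = 90+12 = 102
n=4,j=4: total = 102+16 = 118
n=4,j=5: total = 118+20 = 138
n=4,j=6: total = 138+24 = 162
n=5,j=3: total = 162+15 = 177
n=5,j=4: total = 177+20 = 197
n=5,j=5: total = 197+25 = 222
n=5,j=6: total = 222+30 = 252

252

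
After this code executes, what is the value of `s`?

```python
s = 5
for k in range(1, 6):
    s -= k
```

k=1: s = 5-1 = 4
k=2: s = 4-2 = 2
k=3: s = 2-3 = -1
k=4: s = (-1)-4 = -5
k=5: s = (-5)-5 = -10

-10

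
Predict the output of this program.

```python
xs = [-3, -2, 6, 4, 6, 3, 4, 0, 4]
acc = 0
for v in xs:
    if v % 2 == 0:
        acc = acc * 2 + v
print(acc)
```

v=-3: not even
v=-2: even, acc = 0*2+(-2) = -2
v=6: even, acc = (-2)*2+6 = 2
v=4: even, acc = 2*2+4 = 8
v=6: even, acc = 8*2+6 = 22
v=3: not even
v=4: even, acc = 22*2+4 = 48
v=0: even, acc = 48*2+0 = 96
v=4: even, acc = 96*2+4 = 196

196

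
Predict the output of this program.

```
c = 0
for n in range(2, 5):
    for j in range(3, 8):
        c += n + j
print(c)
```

n=2,j=3: c = 0+5 = 5
n=2,j=4: c = 5+6 = 11
n=2,j=5: c = 11+7 = 18
n=2,j=6: c = 18+8 = 26
n=2,j=7: c = 26+9 = 35
n=3,j=3: c = 35+6 = 41
n=3,j=4: c = 41+7 = 48
n=3,j=5: c = 48+8 = 56
n=3,j=6: c = 56+9 = 65
n=3,j=7: c = 65+10 = 75
n=4,j=3: c = 75+7 = 82
n=4,j=4: c = 82+8 = 90
n=4,j=5: c = 90+9 = 99
n=4,j=6: c = 99+10 = 109
n=4,j=7: c = 109+11 = 120

120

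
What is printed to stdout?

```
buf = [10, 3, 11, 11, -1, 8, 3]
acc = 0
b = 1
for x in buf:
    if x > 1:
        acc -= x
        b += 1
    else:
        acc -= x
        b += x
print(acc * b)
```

x=10: >1, acc = 0-10 = -10; b=2
x=3: >1, acc = (-10)-3 = -13; b=3
x=11: >1, acc = (-13)-11 = -24; b=4
x=11: >1, acc = (-24)-11 = -35; b=5
x=-1: not >1, acc = (-35)-(-1) = -34; b=4
x=8: >1, acc = (-34)-8 = -42; b=5
x=3: >1, acc = (-42)-3 = -45; b=6
acc*b = (-45)*6 = -270

-270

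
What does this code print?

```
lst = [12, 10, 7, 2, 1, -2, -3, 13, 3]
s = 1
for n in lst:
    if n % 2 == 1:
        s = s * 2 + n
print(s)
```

169

n=12: not odd
n=10: not odd
n=7: odd, s = 1*2+7 = 9
n=2: not odd
n=1: odd, s = 9*2+1 = 19
n=-2: not odd
n=-3: odd, s = 19*2+(-3) = 35
n=13: odd, s = 35*2+13 = 83
n=3: odd, s = 83*2+3 = 169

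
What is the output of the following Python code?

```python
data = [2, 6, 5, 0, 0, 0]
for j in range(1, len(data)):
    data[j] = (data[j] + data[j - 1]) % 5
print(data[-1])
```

j=1: data[1] = (6+2)%5 = 3 → [2, 3, 5, 0, 0, 0]
j=2: data[2] = (5+3)%5 = 3 → [2, 3, 3, 0, 0, 0]
j=3: data[3] = (0+3)%5 = 3 → [2, 3, 3, 3, 0, 0]
j=4: data[4] = (0+3)%5 = 3 → [2, 3, 3, 3, 3, 0]
j=5: data[5] = (0+3)%5 = 3 → [2, 3, 3, 3, 3, 3]

3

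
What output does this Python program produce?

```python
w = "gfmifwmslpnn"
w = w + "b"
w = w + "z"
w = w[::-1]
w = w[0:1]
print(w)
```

z

+ 'b' → 'gfmifwmslpnnb'
+ 'z' → 'gfmifwmslpnnbz'
reverse → 'zbnnplsmwfimfg'
slice [0:1] → 'z'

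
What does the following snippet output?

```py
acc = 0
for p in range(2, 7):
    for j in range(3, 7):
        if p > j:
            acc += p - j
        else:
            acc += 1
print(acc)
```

p=2,j=3: not 2>3, acc = 0+1 = 1
p=2,j=4: not 2>4, acc = 1+1 = 2
p=2,j=5: not 2>5, acc = 2+1 = 3
p=2,j=6: not 2>6, acc = 3+1 = 4
p=3,j=3: not 3>3, acc = 4+1 = 5
p=3,j=4: not 3>4, acc = 5+1 = 6
p=3,j=5: not 3>5, acc = 6+1 = 7
p=3,j=6: not 3>6, acc = 7+1 = 8
p=4,j=3: 4>3, acc = 8+1 = 9
p=4,j=4: not 4>4, acc = 9+1 = 10
p=4,j=5: not 4>5, acc = 10+1 = 11
p=4,j=6: not 4>6, acc = 11+1 = 12
p=5,j=3: 5>3, acc = 12+2 = 14
p=5,j=4: 5>4, acc = 14+1 = 15
p=5,j=5: not 5>5, acc = 15+1 = 16
p=5,j=6: not 5>6, acc = 16+1 = 17
p=6,j=3: 6>3, acc = 17+3 = 20
p=6,j=4: 6>4, acc = 20+2 = 22
p=6,j=5: 6>5, acc = 22+1 = 23
p=6,j=6: not 6>6, acc = 23+1 = 24

24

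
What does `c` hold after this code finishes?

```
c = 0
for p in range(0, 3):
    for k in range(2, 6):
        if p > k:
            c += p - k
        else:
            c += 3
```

36

p=0,k=2: not 0>2, c = 0+3 = 3
p=0,k=3: not 0>3, c = 3+3 = 6
p=0,k=4: not 0>4, c = 6+3 = 9
p=0,k=5: not 0>5, c = 9+3 = 12
p=1,k=2: not 1>2, c = 12+3 = 15
p=1,k=3: not 1>3, c = 15+3 = 18
p=1,k=4: not 1>4, c = 18+3 = 21
p=1,k=5: not 1>5, c = 21+3 = 24
p=2,k=2: not 2>2, c = 24+3 = 27
p=2,k=3: not 2>3, c = 27+3 = 30
p=2,k=4: not 2>4, c = 30+3 = 33
p=2,k=5: not 2>5, c = 33+3 = 36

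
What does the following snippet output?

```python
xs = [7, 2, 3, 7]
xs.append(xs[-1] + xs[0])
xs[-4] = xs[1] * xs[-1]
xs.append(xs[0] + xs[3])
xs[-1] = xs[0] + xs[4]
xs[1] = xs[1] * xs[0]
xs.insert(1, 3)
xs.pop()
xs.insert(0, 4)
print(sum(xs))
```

append xs[-1]+xs[0] = 7+7 = 14 → [7, 2, 3, 7, 14]
xs[-4] = xs[1]*xs[-1] = 2*14 = 28 → [7, 28, 3, 7, 14]
append xs[0]+xs[3] = 7+7 = 14 → [7, 28, 3, 7, 14, 14]
xs[-1] = xs[0]+xs[4] = 7+14 = 21 → [7, 28, 3, 7, 14, 21]
xs[1] = xs[1]*xs[0] = 28*7 = 196 → [7, 196, 3, 7, 14, 21]
insert 3 at 1 → [7, 3, 196, 3, 7, 14, 21]
pop() removes 21 → [7, 3, 196, 3, 7, 14]
insert 4 at 0 → [4, 7, 3, 196, 3, 7, 14]
sum = 234

234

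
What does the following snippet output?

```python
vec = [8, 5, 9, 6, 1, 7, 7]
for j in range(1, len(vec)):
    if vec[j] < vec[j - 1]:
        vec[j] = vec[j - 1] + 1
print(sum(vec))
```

j=1: 5<8, vec[1] = 8+1 = 9 → [8, 9, 9, 6, 1, 7, 7]
j=2: 9>=9, unchanged → [8, 9, 9, 6, 1, 7, 7]
j=3: 6<9, vec[3] = 9+1 = 10 → [8, 9, 9, 10, 1, 7, 7]
j=4: 1<10, vec[4] = 10+1 = 11 → [8, 9, 9, 10, 11, 7, 7]
j=5: 7<11, vec[5] = 11+1 = 12 → [8, 9, 9, 10, 11, 12, 7]
j=6: 7<12, vec[6] = 12+1 = 13 → [8, 9, 9, 10, 11, 12, 13]
sum = 72

72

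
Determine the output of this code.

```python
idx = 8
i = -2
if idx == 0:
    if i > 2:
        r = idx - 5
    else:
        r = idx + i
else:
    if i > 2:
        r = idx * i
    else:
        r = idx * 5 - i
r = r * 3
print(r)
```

idx=8, i=-2
idx == 0 is False; i > 2 is False
→ r = idx * 5 - i = 42
r = 42*3 = 126

126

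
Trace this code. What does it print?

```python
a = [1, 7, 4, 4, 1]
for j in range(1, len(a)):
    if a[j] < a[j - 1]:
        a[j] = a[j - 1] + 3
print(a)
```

[1, 7, 10, 13, 16]

j=1: 7>=1, unchanged → [1, 7, 4, 4, 1]
j=2: 4<7, a[2] = 7+3 = 10 → [1, 7, 10, 4, 1]
j=3: 4<10, a[3] = 10+3 = 13 → [1, 7, 10, 13, 1]
j=4: 1<13, a[4] = 13+3 = 16 → [1, 7, 10, 13, 16]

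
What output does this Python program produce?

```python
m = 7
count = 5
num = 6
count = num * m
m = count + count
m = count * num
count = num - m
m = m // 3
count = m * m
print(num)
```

6

count = 6*7 = 42
m = 42+42 = 84
m = 42*6 = 252
count = 6-252 = -246
m = 252//3 = 84
count = 84*84 = 7056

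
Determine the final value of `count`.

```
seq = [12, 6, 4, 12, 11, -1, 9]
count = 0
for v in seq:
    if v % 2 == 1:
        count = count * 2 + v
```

v=12: not odd
v=6: not odd
v=4: not odd
v=12: not odd
v=11: odd, count = 0*2+11 = 11
v=-1: odd, count = 11*2+(-1) = 21
v=9: odd, count = 21*2+9 = 51

51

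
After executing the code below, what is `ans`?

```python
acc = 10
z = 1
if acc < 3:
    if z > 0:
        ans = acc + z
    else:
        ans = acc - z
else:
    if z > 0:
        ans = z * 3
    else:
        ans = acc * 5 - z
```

acc=10, z=1
acc < 3 is False; z > 0 is True
→ ans = z * 3 = 3

3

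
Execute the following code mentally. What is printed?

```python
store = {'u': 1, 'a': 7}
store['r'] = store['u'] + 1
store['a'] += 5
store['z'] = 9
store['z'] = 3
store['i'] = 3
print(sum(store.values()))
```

store['r'] = store['u']+1 = 2 → {'u': 1, 'a': 7, 'r': 2}
store['a'] = 7+5 = 12 → {'u': 1, 'a': 12, 'r': 2}
store['z'] = 9 → {'u': 1, 'a': 12, 'r': 2, 'z': 9}
store['z'] = 3 → {'u': 1, 'a': 12, 'r': 2, 'z': 3}
store['i'] = 3 → {'u': 1, 'a': 12, 'r': 2, 'z': 3, 'i': 3}
sum of values = 21

21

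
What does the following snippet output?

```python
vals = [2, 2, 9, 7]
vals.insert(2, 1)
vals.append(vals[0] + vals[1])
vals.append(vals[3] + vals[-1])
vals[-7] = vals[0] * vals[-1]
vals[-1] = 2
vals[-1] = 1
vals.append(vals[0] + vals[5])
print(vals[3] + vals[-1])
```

insert 1 at 2 → [2, 2, 1, 9, 7]
append vals[0]+vals[1] = 2+2 = 4 → [2, 2, 1, 9, 7, 4]
append vals[3]+vals[-1] = 9+4 = 13 → [2, 2, 1, 9, 7, 4, 13]
vals[-7] = vals[0]*vals[-1] = 2*13 = 26 → [26, 2, 1, 9, 7, 4, 13]
vals[-1] = 2 → [26, 2, 1, 9, 7, 4, 2]
vals[-1] = 1 → [26, 2, 1, 9, 7, 4, 1]
append vals[0]+vals[5] = 26+4 = 30 → [26, 2, 1, 9, 7, 4, 1, 30]
vals[3]+vals[-1] = 9+30 = 39

39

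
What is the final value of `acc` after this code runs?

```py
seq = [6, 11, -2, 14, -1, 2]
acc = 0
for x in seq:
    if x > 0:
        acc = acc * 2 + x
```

122

x=6: >0, acc = 0*2+6 = 6
x=11: >0, acc = 6*2+11 = 23
x=-2: not >0
x=14: >0, acc = 23*2+14 = 60
x=-1: not >0
x=2: >0, acc = 60*2+2 = 122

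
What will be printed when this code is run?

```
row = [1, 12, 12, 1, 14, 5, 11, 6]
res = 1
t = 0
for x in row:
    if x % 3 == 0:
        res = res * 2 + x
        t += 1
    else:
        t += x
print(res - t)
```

51

x=1: not %3==0; t=1
x=12: %3==0, res = 1*2+12 = 14; t=2
x=12: %3==0, res = 14*2+12 = 40; t=3
x=1: not %3==0; t=4
x=14: not %3==0; t=18
x=5: not %3==0; t=23
x=11: not %3==0; t=34
x=6: %3==0, res = 40*2+6 = 86; t=35
res-t = 86-35 = 51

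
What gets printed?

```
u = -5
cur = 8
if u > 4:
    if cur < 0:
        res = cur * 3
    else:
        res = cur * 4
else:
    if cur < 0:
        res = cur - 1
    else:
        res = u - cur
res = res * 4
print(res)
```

-52

u=-5, cur=8
u > 4 is False; cur < 0 is False
→ res = u - cur = -13
res = (-13)*4 = -52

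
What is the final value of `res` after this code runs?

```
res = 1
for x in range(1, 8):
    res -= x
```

-27

x=1: res = 1-1 = 0
x=2: res = 0-2 = -2
x=3: res = (-2)-3 = -5
x=4: res = (-5)-4 = -9
x=5: res = (-9)-5 = -14
x=6: res = (-14)-6 = -20
x=7: res = (-20)-7 = -27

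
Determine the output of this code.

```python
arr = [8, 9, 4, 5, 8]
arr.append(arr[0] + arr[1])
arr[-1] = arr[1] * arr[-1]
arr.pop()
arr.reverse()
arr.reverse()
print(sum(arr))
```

append arr[0]+arr[1] = 8+9 = 17 → [8, 9, 4, 5, 8, 17]
arr[-1] = arr[1]*arr[-1] = 9*17 = 153 → [8, 9, 4, 5, 8, 153]
pop() removes 153 → [8, 9, 4, 5, 8]
reverse → [8, 5, 4, 9, 8]
reverse → [8, 9, 4, 5, 8]
sum = 34

34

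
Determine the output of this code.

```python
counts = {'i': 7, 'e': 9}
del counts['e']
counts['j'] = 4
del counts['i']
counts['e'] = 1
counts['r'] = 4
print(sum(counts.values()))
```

del 'e' → {'i': 7}
counts['j'] = 4 → {'i': 7, 'j': 4}
del 'i' → {'j': 4}
counts['e'] = 1 → {'j': 4, 'e': 1}
counts['r'] = 4 → {'j': 4, 'e': 1, 'r': 4}
sum of values = 9

9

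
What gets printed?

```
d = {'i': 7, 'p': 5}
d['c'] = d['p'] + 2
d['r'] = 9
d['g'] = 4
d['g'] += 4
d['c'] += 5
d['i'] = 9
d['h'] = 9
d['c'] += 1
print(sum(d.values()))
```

d['c'] = d['p']+2 = 7 → {'i': 7, 'p': 5, 'c': 7}
d['r'] = 9 → {'i': 7, 'p': 5, 'c': 7, 'r': 9}
d['g'] = 4 → {'i': 7, 'p': 5, 'c': 7, 'r': 9, 'g': 4}
d['g'] = 4+4 = 8 → {'i': 7, 'p': 5, 'c': 7, 'r': 9, 'g': 8}
d['c'] = 7+5 = 12 → {'i': 7, 'p': 5, 'c': 12, 'r': 9, 'g': 8}
d['i'] = 9 → {'i': 9, 'p': 5, 'c': 12, 'r': 9, 'g': 8}
d['h'] = 9 → {'i': 9, 'p': 5, 'c': 12, 'r': 9, 'g': 8, 'h': 9}
d['c'] = 12+1 = 13 → {'i': 9, 'p': 5, 'c': 13, 'r': 9, 'g': 8, 'h': 9}
sum of values = 53

53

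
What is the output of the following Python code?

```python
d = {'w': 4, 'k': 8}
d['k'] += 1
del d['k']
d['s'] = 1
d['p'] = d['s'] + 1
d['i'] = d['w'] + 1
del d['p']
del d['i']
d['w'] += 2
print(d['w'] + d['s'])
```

7

d['k'] = 8+1 = 9 → {'w': 4, 'k': 9}
del 'k' → {'w': 4}
d['s'] = 1 → {'w': 4, 's': 1}
d['p'] = d['s']+1 = 2 → {'w': 4, 's': 1, 'p': 2}
d['i'] = d['w']+1 = 5 → {'w': 4, 's': 1, 'p': 2, 'i': 5}
del 'p' → {'w': 4, 's': 1, 'i': 5}
del 'i' → {'w': 4, 's': 1}
d['w'] = 4+2 = 6 → {'w': 6, 's': 1}
d['w']+d['s'] = 6+1 = 7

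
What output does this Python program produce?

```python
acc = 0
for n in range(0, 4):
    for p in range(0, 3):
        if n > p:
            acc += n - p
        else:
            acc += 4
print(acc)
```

34

n=0,p=0: not 0>0, acc = 0+4 = 4
n=0,p=1: not 0>1, acc = 4+4 = 8
n=0,p=2: not 0>2, acc = 8+4 = 12
n=1,p=0: 1>0, acc = 12+1 = 13
n=1,p=1: not 1>1, acc = 13+4 = 17
n=1,p=2: not 1>2, acc = 17+4 = 21
n=2,p=0: 2>0, acc = 21+2 = 23
n=2,p=1: 2>1, acc = 23+1 = 24
n=2,p=2: not 2>2, acc = 24+4 = 28
n=3,p=0: 3>0, acc = 28+3 = 31
n=3,p=1: 3>1, acc = 31+2 = 33
n=3,p=2: 3>2, acc = 33+1 = 34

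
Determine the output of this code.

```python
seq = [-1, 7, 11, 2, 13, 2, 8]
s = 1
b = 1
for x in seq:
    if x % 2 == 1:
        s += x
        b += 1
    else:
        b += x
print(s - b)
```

x=-1: odd, s = 1+(-1) = 0; b=2
x=7: odd, s = 0+7 = 7; b=3
x=11: odd, s = 7+11 = 18; b=4
x=2: not odd; b=6
x=13: odd, s = 18+13 = 31; b=7
x=2: not odd; b=9
x=8: not odd; b=17
s-b = 31-17 = 14

14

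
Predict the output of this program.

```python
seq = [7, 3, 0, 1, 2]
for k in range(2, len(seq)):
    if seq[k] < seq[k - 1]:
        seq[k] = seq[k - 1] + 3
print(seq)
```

k=2: 0<3, seq[2] = 3+3 = 6 → [7, 3, 6, 1, 2]
k=3: 1<6, seq[3] = 6+3 = 9 → [7, 3, 6, 9, 2]
k=4: 2<9, seq[4] = 9+3 = 12 → [7, 3, 6, 9, 12]

[7, 3, 6, 9, 12]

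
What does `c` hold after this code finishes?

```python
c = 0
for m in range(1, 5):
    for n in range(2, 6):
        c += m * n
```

m=1,n=2: c = 0+2 = 2
m=1,n=3: c = 2+3 = 5
m=1,n=4: c = 5+4 = 9
m=1,n=5: c = 9+5 = 14
m=2,n=2: c = 14+4 = 18
m=2,n=3: c = 18+6 = 24
m=2,n=4: c = 24+8 = 32
m=2,n=5: c = 32+10 = 42
m=3,n=2: c = 42+6 = 48
m=3,n=3: c = 48+9 = 57
m=3,n=4: c = 57+12 = 69
m=3,n=5: c = 69+15 = 84
m=4,n=2: c = 84+8 = 92
m=4,n=3: c = 92+12 = 104
m=4,n=4: c = 104+16 = 120
m=4,n=5: c = 120+20 = 140

140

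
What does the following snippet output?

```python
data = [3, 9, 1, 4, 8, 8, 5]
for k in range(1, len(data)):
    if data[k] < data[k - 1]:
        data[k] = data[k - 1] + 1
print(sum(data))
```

72

k=1: 9>=3, unchanged → [3, 9, 1, 4, 8, 8, 5]
k=2: 1<9, data[2] = 9+1 = 10 → [3, 9, 10, 4, 8, 8, 5]
k=3: 4<10, data[3] = 10+1 = 11 → [3, 9, 10, 11, 8, 8, 5]
k=4: 8<11, data[4] = 11+1 = 12 → [3, 9, 10, 11, 12, 8, 5]
k=5: 8<12, data[5] = 12+1 = 13 → [3, 9, 10, 11, 12, 13, 5]
k=6: 5<13, data[6] = 13+1 = 14 → [3, 9, 10, 11, 12, 13, 14]
sum = 72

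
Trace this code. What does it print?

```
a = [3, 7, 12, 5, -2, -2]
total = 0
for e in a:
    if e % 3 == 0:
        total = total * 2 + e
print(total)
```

18

e=3: %3==0, total = 0*2+3 = 3
e=7: not %3==0
e=12: %3==0, total = 3*2+12 = 18
e=5: not %3==0
e=-2: not %3==0
e=-2: not %3==0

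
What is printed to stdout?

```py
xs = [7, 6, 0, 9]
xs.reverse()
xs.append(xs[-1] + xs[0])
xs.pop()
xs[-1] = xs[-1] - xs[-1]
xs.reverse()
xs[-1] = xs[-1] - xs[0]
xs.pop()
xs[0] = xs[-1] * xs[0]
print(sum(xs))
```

reverse → [9, 0, 6, 7]
append xs[-1]+xs[0] = 7+9 = 16 → [9, 0, 6, 7, 16]
pop() removes 16 → [9, 0, 6, 7]
xs[-1] = xs[-1]-xs[-1] = 7-7 = 0 → [9, 0, 6, 0]
reverse → [0, 6, 0, 9]
xs[-1] = xs[-1]-xs[0] = 9-0 = 9 → [0, 6, 0, 9]
pop() removes 9 → [0, 6, 0]
xs[0] = xs[-1]*xs[0] = 0*0 = 0 → [0, 6, 0]
sum = 6

6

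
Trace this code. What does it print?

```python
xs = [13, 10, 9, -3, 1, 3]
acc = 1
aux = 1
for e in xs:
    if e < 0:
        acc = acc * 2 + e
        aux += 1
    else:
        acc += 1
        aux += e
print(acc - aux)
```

e=13: not <0, acc = 1+1 = 2; aux=14
e=10: not <0, acc = 2+1 = 3; aux=24
e=9: not <0, acc = 3+1 = 4; aux=33
e=-3: <0, acc = 4*2+(-3) = 5; aux=34
e=1: not <0, acc = 5+1 = 6; aux=35
e=3: not <0, acc = 6+1 = 7; aux=38
acc-aux = 7-38 = -31

-31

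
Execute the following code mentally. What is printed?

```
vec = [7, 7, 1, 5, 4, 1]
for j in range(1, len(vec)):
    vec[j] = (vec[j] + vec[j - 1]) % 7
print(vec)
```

j=1: vec[1] = (7+7)%7 = 0 → [7, 0, 1, 5, 4, 1]
j=2: vec[2] = (1+0)%7 = 1 → [7, 0, 1, 5, 4, 1]
j=3: vec[3] = (5+1)%7 = 6 → [7, 0, 1, 6, 4, 1]
j=4: vec[4] = (4+6)%7 = 3 → [7, 0, 1, 6, 3, 1]
j=5: vec[5] = (1+3)%7 = 4 → [7, 0, 1, 6, 3, 4]

[7, 0, 1, 6, 3, 4]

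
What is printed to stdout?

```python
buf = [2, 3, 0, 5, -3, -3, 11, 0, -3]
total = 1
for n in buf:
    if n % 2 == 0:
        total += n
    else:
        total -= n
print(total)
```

-7

n=2: even, total = 1+2 = 3
n=3: not even, total = 3-3 = 0
n=0: even, total = 0+0 = 0
n=5: not even, total = 0-5 = -5
n=-3: not even, total = (-5)-(-3) = -2
n=-3: not even, total = (-2)-(-3) = 1
n=11: not even, total = 1-11 = -10
n=0: even, total = (-10)+0 = -10
n=-3: not even, total = (-10)-(-3) = -7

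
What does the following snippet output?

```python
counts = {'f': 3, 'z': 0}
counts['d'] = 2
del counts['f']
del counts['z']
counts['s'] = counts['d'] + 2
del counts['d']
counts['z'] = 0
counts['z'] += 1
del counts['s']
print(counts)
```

counts['d'] = 2 → {'f': 3, 'z': 0, 'd': 2}
del 'f' → {'z': 0, 'd': 2}
del 'z' → {'d': 2}
counts['s'] = counts['d']+2 = 4 → {'d': 2, 's': 4}
del 'd' → {'s': 4}
counts['z'] = 0 → {'s': 4, 'z': 0}
counts['z'] = 0+1 = 1 → {'s': 4, 'z': 1}
del 's' → {'z': 1}

{'z': 1}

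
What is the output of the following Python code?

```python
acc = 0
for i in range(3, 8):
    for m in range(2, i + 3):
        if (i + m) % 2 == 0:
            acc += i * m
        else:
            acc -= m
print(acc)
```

i=3,m=2: odd sum, acc = 0-2 = -2
i=3,m=3: even sum, acc = (-2)+9 = 7
i=3,m=4: odd sum, acc = 7-4 = 3
i=3,m=5: even sum, acc = 3+15 = 18
i=4,m=2: even sum, acc = 18+8 = 26
i=4,m=3: odd sum, acc = 26-3 = 23
i=4,m=4: even sum, acc = 23+16 = 39
i=4,m=5: odd sum, acc = 39-5 = 34
i=4,m=6: even sum, acc = 34+24 = 58
i=5,m=2: odd sum, acc = 58-2 = 56
i=5,m=3: even sum, acc = 56+15 = 71
i=5,m=4: odd sum, acc = 71-4 = 67
i=5,m=5: even sum, acc = 67+25 = 92
i=5,m=6: odd sum, acc = 92-6 = 86
i=5,m=7: even sum, acc = 86+35 = 121
i=6,m=2: even sum, acc = 121+12 = 133
i=6,m=3: odd sum, acc = 133-3 = 130
i=6,m=4: even sum, acc = 130+24 = 154
i=6,m=5: odd sum, acc = 154-5 = 149
i=6,m=6: even sum, acc = 149+36 = 185
i=6,m=7: odd sum, acc = 185-7 = 178
i=6,m=8: even sum, acc = 178+48 = 226
i=7,m=2: odd sum, acc = 226-2 = 224
i=7,m=3: even sum, acc = 224+21 = 245
i=7,m=4: odd sum, acc = 245-4 = 241
i=7,m=5: even sum, acc = 241+35 = 276
i=7,m=6: odd sum, acc = 276-6 = 270
i=7,m=7: even sum, acc = 270+49 = 319
i=7,m=8: odd sum, acc = 319-8 = 311
i=7,m=9: even sum, acc = 311+63 = 374

374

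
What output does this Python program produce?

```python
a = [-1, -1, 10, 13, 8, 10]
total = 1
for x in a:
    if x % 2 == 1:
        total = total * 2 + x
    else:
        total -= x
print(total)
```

x=-1: odd, total = 1*2+(-1) = 1
x=-1: odd, total = 1*2+(-1) = 1
x=10: not odd, total = 1-10 = -9
x=13: odd, total = (-9)*2+13 = -5
x=8: not odd, total = (-5)-8 = -13
x=10: not odd, total = (-13)-10 = -23

-23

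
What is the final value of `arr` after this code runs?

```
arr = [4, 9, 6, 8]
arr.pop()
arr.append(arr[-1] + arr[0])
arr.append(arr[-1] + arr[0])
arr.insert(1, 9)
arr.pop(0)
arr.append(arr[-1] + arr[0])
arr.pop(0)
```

pop() removes 8 → [4, 9, 6]
append arr[-1]+arr[0] = 6+4 = 10 → [4, 9, 6, 10]
append arr[-1]+arr[0] = 10+4 = 14 → [4, 9, 6, 10, 14]
insert 9 at 1 → [4, 9, 9, 6, 10, 14]
pop(0) removes 4 → [9, 9, 6, 10, 14]
append arr[-1]+arr[0] = 14+9 = 23 → [9, 9, 6, 10, 14, 23]
pop(0) removes 9 → [9, 6, 10, 14, 23]

[9, 6, 10, 14, 23]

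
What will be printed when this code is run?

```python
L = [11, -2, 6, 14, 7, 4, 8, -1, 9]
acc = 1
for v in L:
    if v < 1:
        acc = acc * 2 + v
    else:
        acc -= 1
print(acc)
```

v=11: not <1, acc = 1-1 = 0
v=-2: <1, acc = 0*2+(-2) = -2
v=6: not <1, acc = (-2)-1 = -3
v=14: not <1, acc = (-3)-1 = -4
v=7: not <1, acc = (-4)-1 = -5
v=4: not <1, acc = (-5)-1 = -6
v=8: not <1, acc = (-6)-1 = -7
v=-1: <1, acc = (-7)*2+(-1) = -15
v=9: not <1, acc = (-15)-1 = -16

-16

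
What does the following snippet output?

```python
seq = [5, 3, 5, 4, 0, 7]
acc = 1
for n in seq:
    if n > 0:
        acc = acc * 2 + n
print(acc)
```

171

n=5: >0, acc = 1*2+5 = 7
n=3: >0, acc = 7*2+3 = 17
n=5: >0, acc = 17*2+5 = 39
n=4: >0, acc = 39*2+4 = 82
n=0: not >0
n=7: >0, acc = 82*2+7 = 171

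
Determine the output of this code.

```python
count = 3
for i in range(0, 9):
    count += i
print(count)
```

39

i=0: count = 3+0 = 3
i=1: count = 3+1 = 4
i=2: count = 4+2 = 6
i=3: count = 6+3 = 9
i=4: count = 9+4 = 13
i=5: count = 13+5 = 18
i=6: count = 18+6 = 24
i=7: count = 24+7 = 31
i=8: count = 31+8 = 39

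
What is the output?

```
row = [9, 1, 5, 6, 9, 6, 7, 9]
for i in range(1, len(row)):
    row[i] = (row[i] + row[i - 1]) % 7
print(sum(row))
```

20

i=1: row[1] = (1+9)%7 = 3 → [9, 3, 5, 6, 9, 6, 7, 9]
i=2: row[2] = (5+3)%7 = 1 → [9, 3, 1, 6, 9, 6, 7, 9]
i=3: row[3] = (6+1)%7 = 0 → [9, 3, 1, 0, 9, 6, 7, 9]
i=4: row[4] = (9+0)%7 = 2 → [9, 3, 1, 0, 2, 6, 7, 9]
i=5: row[5] = (6+2)%7 = 1 → [9, 3, 1, 0, 2, 1, 7, 9]
i=6: row[6] = (7+1)%7 = 1 → [9, 3, 1, 0, 2, 1, 1, 9]
i=7: row[7] = (9+1)%7 = 3 → [9, 3, 1, 0, 2, 1, 1, 3]
sum = 20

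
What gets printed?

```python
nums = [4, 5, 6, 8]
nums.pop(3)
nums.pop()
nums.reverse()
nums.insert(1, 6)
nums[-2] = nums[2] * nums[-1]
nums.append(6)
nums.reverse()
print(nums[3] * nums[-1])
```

pop(3) removes 8 → [4, 5, 6]
pop() removes 6 → [4, 5]
reverse → [5, 4]
insert 6 at 1 → [5, 6, 4]
nums[-2] = nums[2]*nums[-1] = 4*4 = 16 → [5, 16, 4]
append 6 → [5, 16, 4, 6]
reverse → [6, 4, 16, 5]
nums[3]*nums[-1] = 5*5 = 25

25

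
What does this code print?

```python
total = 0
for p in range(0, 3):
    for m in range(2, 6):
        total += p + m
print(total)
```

p=0,m=2: total = 0+2 = 2
p=0,m=3: total = 2+3 = 5
p=0,m=4: total = 5+4 = 9
p=0,m=5: total = 9+5 = 14
p=1,m=2: total = 14+3 = 17
p=1,m=3: total = 17+4 = 21
p=1,m=4: total = 21+5 = 26
p=1,m=5: total = 26+6 = 32
p=2,m=2: total = 32+4 = 36
p=2,m=3: total = 36+5 = 41
p=2,m=4: total = 41+6 = 47
p=2,m=5: total = 47+7 = 54

54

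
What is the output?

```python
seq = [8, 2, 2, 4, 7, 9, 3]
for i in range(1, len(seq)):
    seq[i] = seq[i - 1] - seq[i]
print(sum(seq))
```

-24

i=1: seq[1] = 8-2 = 6 → [8, 6, 2, 4, 7, 9, 3]
i=2: seq[2] = 6-2 = 4 → [8, 6, 4, 4, 7, 9, 3]
i=3: seq[3] = 4-4 = 0 → [8, 6, 4, 0, 7, 9, 3]
i=4: seq[4] = 0-7 = -7 → [8, 6, 4, 0, -7, 9, 3]
i=5: seq[5] = (-7)-9 = -16 → [8, 6, 4, 0, -7, -16, 3]
i=6: seq[6] = (-16)-3 = -19 → [8, 6, 4, 0, -7, -16, -19]
sum = -24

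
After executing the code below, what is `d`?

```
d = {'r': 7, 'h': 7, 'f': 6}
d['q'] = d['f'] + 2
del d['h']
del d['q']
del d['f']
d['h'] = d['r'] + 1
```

d['q'] = d['f']+2 = 8 → {'r': 7, 'h': 7, 'f': 6, 'q': 8}
del 'h' → {'r': 7, 'f': 6, 'q': 8}
del 'q' → {'r': 7, 'f': 6}
del 'f' → {'r': 7}
d['h'] = d['r']+1 = 8 → {'r': 7, 'h': 8}

{'r': 7, 'h': 8}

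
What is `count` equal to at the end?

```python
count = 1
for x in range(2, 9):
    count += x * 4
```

x=2: count = 1+2*4 = 9
x=3: count = 9+3*4 = 21
x=4: count = 21+4*4 = 37
x=5: count = 37+5*4 = 57
x=6: count = 57+6*4 = 81
x=7: count = 81+7*4 = 109
x=8: count = 109+8*4 = 141

141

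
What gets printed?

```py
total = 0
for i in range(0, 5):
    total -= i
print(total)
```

i=0: total = 0-0 = 0
i=1: total = 0-1 = -1
i=2: total = (-1)-2 = -3
i=3: total = (-3)-3 = -6
i=4: total = (-6)-4 = -10

-10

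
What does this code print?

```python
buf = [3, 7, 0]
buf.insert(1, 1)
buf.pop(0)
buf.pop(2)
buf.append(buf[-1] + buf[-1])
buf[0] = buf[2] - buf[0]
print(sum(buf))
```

34

insert 1 at 1 → [3, 1, 7, 0]
pop(0) removes 3 → [1, 7, 0]
pop(2) removes 0 → [1, 7]
append buf[-1]+buf[-1] = 7+7 = 14 → [1, 7, 14]
buf[0] = buf[2]-buf[0] = 14-1 = 13 → [13, 7, 14]
sum = 34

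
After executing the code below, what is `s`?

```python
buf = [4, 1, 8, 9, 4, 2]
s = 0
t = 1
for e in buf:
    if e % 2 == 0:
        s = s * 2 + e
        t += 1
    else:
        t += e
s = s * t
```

1110

e=4: even, s = 0*2+4 = 4; t=2
e=1: not even; t=3
e=8: even, s = 4*2+8 = 16; t=4
e=9: not even; t=13
e=4: even, s = 16*2+4 = 36; t=14
e=2: even, s = 36*2+2 = 74; t=15
s*t = 74*15 = 1110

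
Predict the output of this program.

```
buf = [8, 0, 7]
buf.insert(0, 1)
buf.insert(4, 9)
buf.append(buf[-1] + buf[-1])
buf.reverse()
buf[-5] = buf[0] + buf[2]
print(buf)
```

insert 1 at 0 → [1, 8, 0, 7]
insert 9 at 4 → [1, 8, 0, 7, 9]
append buf[-1]+buf[-1] = 9+9 = 18 → [1, 8, 0, 7, 9, 18]
reverse → [18, 9, 7, 0, 8, 1]
buf[-5] = buf[0]+buf[2] = 18+7 = 25 → [18, 25, 7, 0, 8, 1]

[18, 25, 7, 0, 8, 1]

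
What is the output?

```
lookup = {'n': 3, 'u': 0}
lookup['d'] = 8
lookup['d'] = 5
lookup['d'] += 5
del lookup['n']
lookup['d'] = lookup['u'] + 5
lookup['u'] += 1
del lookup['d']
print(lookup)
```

{'u': 1}

lookup['d'] = 8 → {'n': 3, 'u': 0, 'd': 8}
lookup['d'] = 5 → {'n': 3, 'u': 0, 'd': 5}
lookup['d'] = 5+5 = 10 → {'n': 3, 'u': 0, 'd': 10}
del 'n' → {'u': 0, 'd': 10}
lookup['d'] = lookup['u']+5 = 5 → {'u': 0, 'd': 5}
lookup['u'] = 0+1 = 1 → {'u': 1, 'd': 5}
del 'd' → {'u': 1}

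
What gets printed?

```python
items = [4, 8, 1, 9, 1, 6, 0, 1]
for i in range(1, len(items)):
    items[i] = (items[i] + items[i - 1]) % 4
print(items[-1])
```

2

i=1: items[1] = (8+4)%4 = 0 → [4, 0, 1, 9, 1, 6, 0, 1]
i=2: items[2] = (1+0)%4 = 1 → [4, 0, 1, 9, 1, 6, 0, 1]
i=3: items[3] = (9+1)%4 = 2 → [4, 0, 1, 2, 1, 6, 0, 1]
i=4: items[4] = (1+2)%4 = 3 → [4, 0, 1, 2, 3, 6, 0, 1]
i=5: items[5] = (6+3)%4 = 1 → [4, 0, 1, 2, 3, 1, 0, 1]
i=6: items[6] = (0+1)%4 = 1 → [4, 0, 1, 2, 3, 1, 1, 1]
i=7: items[7] = (1+1)%4 = 2 → [4, 0, 1, 2, 3, 1, 1, 2]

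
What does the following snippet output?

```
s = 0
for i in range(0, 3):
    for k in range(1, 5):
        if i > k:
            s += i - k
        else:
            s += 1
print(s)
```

12

i=0,k=1: not 0>1, s = 0+1 = 1
i=0,k=2: not 0>2, s = 1+1 = 2
i=0,k=3: not 0>3, s = 2+1 = 3
i=0,k=4: not 0>4, s = 3+1 = 4
i=1,k=1: not 1>1, s = 4+1 = 5
i=1,k=2: not 1>2, s = 5+1 = 6
i=1,k=3: not 1>3, s = 6+1 = 7
i=1,k=4: not 1>4, s = 7+1 = 8
i=2,k=1: 2>1, s = 8+1 = 9
i=2,k=2: not 2>2, s = 9+1 = 10
i=2,k=3: not 2>3, s = 10+1 = 11
i=2,k=4: not 2>4, s = 11+1 = 12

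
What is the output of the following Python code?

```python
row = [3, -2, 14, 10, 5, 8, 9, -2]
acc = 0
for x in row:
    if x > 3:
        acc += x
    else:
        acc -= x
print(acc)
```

47

x=3: not >3, acc = 0-3 = -3
x=-2: not >3, acc = (-3)-(-2) = -1
x=14: >3, acc = (-1)+14 = 13
x=10: >3, acc = 13+10 = 23
x=5: >3, acc = 23+5 = 28
x=8: >3, acc = 28+8 = 36
x=9: >3, acc = 36+9 = 45
x=-2: not >3, acc = 45-(-2) = 47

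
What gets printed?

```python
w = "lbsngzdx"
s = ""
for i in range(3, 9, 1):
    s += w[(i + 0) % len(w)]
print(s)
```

ngzdxl

i=3: add w[3]='n' → 'n'
i=4: add w[4]='g' → 'ng'
i=5: add w[5]='z' → 'ngz'
i=6: add w[6]='d' → 'ngzd'
i=7: add w[7]='x' → 'ngzdx'
i=8: add w[0]='l' → 'ngzdxl'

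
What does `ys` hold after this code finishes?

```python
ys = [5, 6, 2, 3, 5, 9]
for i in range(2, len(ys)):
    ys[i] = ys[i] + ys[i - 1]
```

[5, 6, 8, 11, 16, 25]

i=2: ys[2] = 2+6 = 8 → [5, 6, 8, 3, 5, 9]
i=3: ys[3] = 3+8 = 11 → [5, 6, 8, 11, 5, 9]
i=4: ys[4] = 5+11 = 16 → [5, 6, 8, 11, 16, 9]
i=5: ys[5] = 9+16 = 25 → [5, 6, 8, 11, 16, 25]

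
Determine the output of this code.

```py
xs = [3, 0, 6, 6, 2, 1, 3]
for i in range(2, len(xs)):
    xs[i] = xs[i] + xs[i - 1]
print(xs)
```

i=2: xs[2] = 6+0 = 6 → [3, 0, 6, 6, 2, 1, 3]
i=3: xs[3] = 6+6 = 12 → [3, 0, 6, 12, 2, 1, 3]
i=4: xs[4] = 2+12 = 14 → [3, 0, 6, 12, 14, 1, 3]
i=5: xs[5] = 1+14 = 15 → [3, 0, 6, 12, 14, 15, 3]
i=6: xs[6] = 3+15 = 18 → [3, 0, 6, 12, 14, 15, 18]

[3, 0, 6, 12, 14, 15, 18]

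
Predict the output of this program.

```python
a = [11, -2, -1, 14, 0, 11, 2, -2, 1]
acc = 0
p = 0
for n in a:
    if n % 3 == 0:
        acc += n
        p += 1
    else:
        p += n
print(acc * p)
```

n=11: not %3==0; p=11
n=-2: not %3==0; p=9
n=-1: not %3==0; p=8
n=14: not %3==0; p=22
n=0: %3==0, acc = 0+0 = 0; p=23
n=11: not %3==0; p=34
n=2: not %3==0; p=36
n=-2: not %3==0; p=34
n=1: not %3==0; p=35
acc*p = 0*35 = 0

0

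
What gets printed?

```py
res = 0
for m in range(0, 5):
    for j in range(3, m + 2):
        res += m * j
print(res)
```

75

m=2,j=3: res = 0+6 = 6
m=3,j=3: res = 6+9 = 15
m=3,j=4: res = 15+12 = 27
m=4,j=3: res = 27+12 = 39
m=4,j=4: res = 39+16 = 55
m=4,j=5: res = 55+20 = 75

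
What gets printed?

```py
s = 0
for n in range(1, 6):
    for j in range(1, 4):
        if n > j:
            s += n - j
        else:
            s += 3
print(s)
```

n=1,j=1: not 1>1, s = 0+3 = 3
n=1,j=2: not 1>2, s = 3+3 = 6
n=1,j=3: not 1>3, s = 6+3 = 9
n=2,j=1: 2>1, s = 9+1 = 10
n=2,j=2: not 2>2, s = 10+3 = 13
n=2,j=3: not 2>3, s = 13+3 = 16
n=3,j=1: 3>1, s = 16+2 = 18
n=3,j=2: 3>2, s = 18+1 = 19
n=3,j=3: not 3>3, s = 19+3 = 22
n=4,j=1: 4>1, s = 22+3 = 25
n=4,j=2: 4>2, s = 25+2 = 27
n=4,j=3: 4>3, s = 27+1 = 28
n=5,j=1: 5>1, s = 28+4 = 32
n=5,j=2: 5>2, s = 32+3 = 35
n=5,j=3: 5>3, s = 35+2 = 37

37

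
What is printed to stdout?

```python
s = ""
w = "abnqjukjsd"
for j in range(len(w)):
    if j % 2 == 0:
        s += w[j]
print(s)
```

anjks

j=0: add 'a' → 'a'
j=1: skip
j=2: add 'n' → 'an'
j=3: skip
j=4: add 'j' → 'anj'
j=5: skip
j=6: add 'k' → 'anjk'
j=7: skip
j=8: add 's' → 'anjks'
j=9: skip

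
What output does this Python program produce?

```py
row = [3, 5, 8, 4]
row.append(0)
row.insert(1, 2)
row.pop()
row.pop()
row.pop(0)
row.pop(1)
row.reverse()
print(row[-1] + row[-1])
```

4

append 0 → [3, 5, 8, 4, 0]
insert 2 at 1 → [3, 2, 5, 8, 4, 0]
pop() removes 0 → [3, 2, 5, 8, 4]
pop() removes 4 → [3, 2, 5, 8]
pop(0) removes 3 → [2, 5, 8]
pop(1) removes 5 → [2, 8]
reverse → [8, 2]
row[-1]+row[-1] = 2+2 = 4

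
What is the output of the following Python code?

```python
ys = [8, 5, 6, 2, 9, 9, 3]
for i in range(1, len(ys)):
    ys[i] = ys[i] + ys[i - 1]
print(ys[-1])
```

42

i=1: ys[1] = 5+8 = 13 → [8, 13, 6, 2, 9, 9, 3]
i=2: ys[2] = 6+13 = 19 → [8, 13, 19, 2, 9, 9, 3]
i=3: ys[3] = 2+19 = 21 → [8, 13, 19, 21, 9, 9, 3]
i=4: ys[4] = 9+21 = 30 → [8, 13, 19, 21, 30, 9, 3]
i=5: ys[5] = 9+30 = 39 → [8, 13, 19, 21, 30, 39, 3]
i=6: ys[6] = 3+39 = 42 → [8, 13, 19, 21, 30, 39, 42]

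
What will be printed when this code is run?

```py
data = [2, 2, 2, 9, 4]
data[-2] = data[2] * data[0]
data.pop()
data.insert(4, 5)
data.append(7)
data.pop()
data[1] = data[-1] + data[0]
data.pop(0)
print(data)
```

data[-2] = data[2]*data[0] = 2*2 = 4 → [2, 2, 2, 4, 4]
pop() removes 4 → [2, 2, 2, 4]
insert 5 at 4 → [2, 2, 2, 4, 5]
append 7 → [2, 2, 2, 4, 5, 7]
pop() removes 7 → [2, 2, 2, 4, 5]
data[1] = data[-1]+data[0] = 5+2 = 7 → [2, 7, 2, 4, 5]
pop(0) removes 2 → [7, 2, 4, 5]

[7, 2, 4, 5]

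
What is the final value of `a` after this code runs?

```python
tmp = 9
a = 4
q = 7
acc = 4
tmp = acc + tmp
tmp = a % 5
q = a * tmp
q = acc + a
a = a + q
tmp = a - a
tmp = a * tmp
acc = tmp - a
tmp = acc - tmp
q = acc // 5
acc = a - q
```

12

tmp = 4+9 = 13
tmp = 4%5 = 4
q = 4*4 = 16
q = 4+4 = 8
a = 4+8 = 12
tmp = 12-12 = 0
tmp = 12*0 = 0
acc = 0-12 = -12
tmp = (-12)-0 = -12
q = (-12)//5 = -3
acc = 12-(-3) = 15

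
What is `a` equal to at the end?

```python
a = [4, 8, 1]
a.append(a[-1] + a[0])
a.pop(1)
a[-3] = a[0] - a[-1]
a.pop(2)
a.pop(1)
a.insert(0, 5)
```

[5, -1]

append a[-1]+a[0] = 1+4 = 5 → [4, 8, 1, 5]
pop(1) removes 8 → [4, 1, 5]
a[-3] = a[0]-a[-1] = 4-5 = -1 → [-1, 1, 5]
pop(2) removes 5 → [-1, 1]
pop(1) removes 1 → [-1]
insert 5 at 0 → [5, -1]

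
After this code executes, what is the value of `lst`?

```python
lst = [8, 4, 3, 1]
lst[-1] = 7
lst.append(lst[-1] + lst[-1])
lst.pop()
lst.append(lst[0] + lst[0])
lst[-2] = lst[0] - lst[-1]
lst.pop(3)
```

[8, 4, 3, 16]

lst[-1] = 7 → [8, 4, 3, 7]
append lst[-1]+lst[-1] = 7+7 = 14 → [8, 4, 3, 7, 14]
pop() removes 14 → [8, 4, 3, 7]
append lst[0]+lst[0] = 8+8 = 16 → [8, 4, 3, 7, 16]
lst[-2] = lst[0]-lst[-1] = 8-16 = -8 → [8, 4, 3, -8, 16]
pop(3) removes -8 → [8, 4, 3, 16]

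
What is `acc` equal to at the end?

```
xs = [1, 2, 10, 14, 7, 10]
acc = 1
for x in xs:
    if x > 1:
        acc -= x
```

x=1: not >1
x=2: >1, acc = 1-2 = -1
x=10: >1, acc = (-1)-10 = -11
x=14: >1, acc = (-11)-14 = -25
x=7: >1, acc = (-25)-7 = -32
x=10: >1, acc = (-32)-10 = -42

-42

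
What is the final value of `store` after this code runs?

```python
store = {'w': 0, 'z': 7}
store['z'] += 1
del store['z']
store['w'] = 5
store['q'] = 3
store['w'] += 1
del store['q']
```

store['z'] = 7+1 = 8 → {'w': 0, 'z': 8}
del 'z' → {'w': 0}
store['w'] = 5 → {'w': 5}
store['q'] = 3 → {'w': 5, 'q': 3}
store['w'] = 5+1 = 6 → {'w': 6, 'q': 3}
del 'q' → {'w': 6}

{'w': 6}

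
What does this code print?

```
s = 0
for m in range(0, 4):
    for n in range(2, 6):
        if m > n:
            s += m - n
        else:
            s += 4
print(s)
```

m=0,n=2: not 0>2, s = 0+4 = 4
m=0,n=3: not 0>3, s = 4+4 = 8
m=0,n=4: not 0>4, s = 8+4 = 12
m=0,n=5: not 0>5, s = 12+4 = 16
m=1,n=2: not 1>2, s = 16+4 = 20
m=1,n=3: not 1>3, s = 20+4 = 24
m=1,n=4: not 1>4, s = 24+4 = 28
m=1,n=5: not 1>5, s = 28+4 = 32
m=2,n=2: not 2>2, s = 32+4 = 36
m=2,n=3: not 2>3, s = 36+4 = 40
m=2,n=4: not 2>4, s = 40+4 = 44
m=2,n=5: not 2>5, s = 44+4 = 48
m=3,n=2: 3>2, s = 48+1 = 49
m=3,n=3: not 3>3, s = 49+4 = 53
m=3,n=4: not 3>4, s = 53+4 = 57
m=3,n=5: not 3>5, s = 57+4 = 61

61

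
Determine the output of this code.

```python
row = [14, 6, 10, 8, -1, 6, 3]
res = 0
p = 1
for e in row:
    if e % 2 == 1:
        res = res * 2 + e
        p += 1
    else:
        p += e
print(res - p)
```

e=14: not odd; p=15
e=6: not odd; p=21
e=10: not odd; p=31
e=8: not odd; p=39
e=-1: odd, res = 0*2+(-1) = -1; p=40
e=6: not odd; p=46
e=3: odd, res = (-1)*2+3 = 1; p=47
res-p = 1-47 = -46

-46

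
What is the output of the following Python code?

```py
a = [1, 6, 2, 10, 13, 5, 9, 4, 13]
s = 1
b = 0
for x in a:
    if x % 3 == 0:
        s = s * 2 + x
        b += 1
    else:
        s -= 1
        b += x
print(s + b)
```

x=1: not %3==0, s = 1-1 = 0; b=1
x=6: %3==0, s = 0*2+6 = 6; b=2
x=2: not %3==0, s = 6-1 = 5; b=4
x=10: not %3==0, s = 5-1 = 4; b=14
x=13: not %3==0, s = 4-1 = 3; b=27
x=5: not %3==0, s = 3-1 = 2; b=32
x=9: %3==0, s = 2*2+9 = 13; b=33
x=4: not %3==0, s = 13-1 = 12; b=37
x=13: not %3==0, s = 12-1 = 11; b=50
s+b = 11+50 = 61

61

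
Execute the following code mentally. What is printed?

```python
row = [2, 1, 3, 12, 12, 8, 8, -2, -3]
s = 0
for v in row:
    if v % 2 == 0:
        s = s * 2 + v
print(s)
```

v=2: even, s = 0*2+2 = 2
v=1: not even
v=3: not even
v=12: even, s = 2*2+12 = 16
v=12: even, s = 16*2+12 = 44
v=8: even, s = 44*2+8 = 96
v=8: even, s = 96*2+8 = 200
v=-2: even, s = 200*2+(-2) = 398
v=-3: not even

398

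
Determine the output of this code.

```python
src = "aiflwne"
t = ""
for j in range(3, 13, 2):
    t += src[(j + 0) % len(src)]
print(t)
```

j=3: add src[3]='l' → 'l'
j=5: add src[5]='n' → 'ln'
j=7: add src[0]='a' → 'lna'
j=9: add src[2]='f' → 'lnaf'
j=11: add src[4]='w' → 'lnafw'

lnafw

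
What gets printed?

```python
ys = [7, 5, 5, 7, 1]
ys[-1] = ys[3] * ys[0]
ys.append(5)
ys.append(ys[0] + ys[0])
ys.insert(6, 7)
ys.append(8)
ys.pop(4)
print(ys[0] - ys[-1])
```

ys[-1] = ys[3]*ys[0] = 7*7 = 49 → [7, 5, 5, 7, 49]
append 5 → [7, 5, 5, 7, 49, 5]
append ys[0]+ys[0] = 7+7 = 14 → [7, 5, 5, 7, 49, 5, 14]
insert 7 at 6 → [7, 5, 5, 7, 49, 5, 7, 14]
append 8 → [7, 5, 5, 7, 49, 5, 7, 14, 8]
pop(4) removes 49 → [7, 5, 5, 7, 5, 7, 14, 8]
ys[0]-ys[-1] = 7-8 = -1

-1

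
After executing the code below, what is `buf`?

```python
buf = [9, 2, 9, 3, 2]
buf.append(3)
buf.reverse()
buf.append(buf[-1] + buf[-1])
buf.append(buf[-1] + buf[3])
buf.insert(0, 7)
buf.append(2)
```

append 3 → [9, 2, 9, 3, 2, 3]
reverse → [3, 2, 3, 9, 2, 9]
append buf[-1]+buf[-1] = 9+9 = 18 → [3, 2, 3, 9, 2, 9, 18]
append buf[-1]+buf[3] = 18+9 = 27 → [3, 2, 3, 9, 2, 9, 18, 27]
insert 7 at 0 → [7, 3, 2, 3, 9, 2, 9, 18, 27]
append 2 → [7, 3, 2, 3, 9, 2, 9, 18, 27, 2]

[7, 3, 2, 3, 9, 2, 9, 18, 27, 2]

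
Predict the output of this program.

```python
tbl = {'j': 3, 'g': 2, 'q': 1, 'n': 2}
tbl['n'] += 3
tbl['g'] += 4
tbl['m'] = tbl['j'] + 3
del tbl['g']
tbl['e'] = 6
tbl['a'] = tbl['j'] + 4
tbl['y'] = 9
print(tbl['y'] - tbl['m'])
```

tbl['n'] = 2+3 = 5 → {'j': 3, 'g': 2, 'q': 1, 'n': 5}
tbl['g'] = 2+4 = 6 → {'j': 3, 'g': 6, 'q': 1, 'n': 5}
tbl['m'] = tbl['j']+3 = 6 → {'j': 3, 'g': 6, 'q': 1, 'n': 5, 'm': 6}
del 'g' → {'j': 3, 'q': 1, 'n': 5, 'm': 6}
tbl['e'] = 6 → {'j': 3, 'q': 1, 'n': 5, 'm': 6, 'e': 6}
tbl['a'] = tbl['j']+4 = 7 → {'j': 3, 'q': 1, 'n': 5, 'm': 6, 'e': 6, 'a': 7}
tbl['y'] = 9 → {'j': 3, 'q': 1, 'n': 5, 'm': 6, 'e': 6, 'a': 7, 'y': 9}
tbl['y']-tbl['m'] = 9-6 = 3

3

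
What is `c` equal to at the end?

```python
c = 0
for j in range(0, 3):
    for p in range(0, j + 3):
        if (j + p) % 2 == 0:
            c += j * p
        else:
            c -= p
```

j=0,p=0: even sum, c = 0+0 = 0
j=0,p=1: odd sum, c = 0-1 = -1
j=0,p=2: even sum, c = (-1)+0 = -1
j=1,p=0: odd sum, c = (-1)-0 = -1
j=1,p=1: even sum, c = (-1)+1 = 0
j=1,p=2: odd sum, c = 0-2 = -2
j=1,p=3: even sum, c = (-2)+3 = 1
j=2,p=0: even sum, c = 1+0 = 1
j=2,p=1: odd sum, c = 1-1 = 0
j=2,p=2: even sum, c = 0+4 = 4
j=2,p=3: odd sum, c = 4-3 = 1
j=2,p=4: even sum, c = 1+8 = 9

9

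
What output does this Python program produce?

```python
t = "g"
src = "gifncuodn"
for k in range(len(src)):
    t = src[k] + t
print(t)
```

ndoucnfigg

k=0: prepend 'g' → 'gg'
k=1: prepend 'i' → 'igg'
k=2: prepend 'f' → 'figg'
k=3: prepend 'n' → 'nfigg'
k=4: prepend 'c' → 'cnfigg'
k=5: prepend 'u' → 'ucnfigg'
k=6: prepend 'o' → 'oucnfigg'
k=7: prepend 'd' → 'doucnfigg'
k=8: prepend 'n' → 'ndoucnfigg'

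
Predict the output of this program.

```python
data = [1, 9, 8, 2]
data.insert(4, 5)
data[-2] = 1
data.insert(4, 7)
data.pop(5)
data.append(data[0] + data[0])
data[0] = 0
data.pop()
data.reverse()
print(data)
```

insert 5 at 4 → [1, 9, 8, 2, 5]
data[-2] = 1 → [1, 9, 8, 1, 5]
insert 7 at 4 → [1, 9, 8, 1, 7, 5]
pop(5) removes 5 → [1, 9, 8, 1, 7]
append data[0]+data[0] = 1+1 = 2 → [1, 9, 8, 1, 7, 2]
data[0] = 0 → [0, 9, 8, 1, 7, 2]
pop() removes 2 → [0, 9, 8, 1, 7]
reverse → [7, 1, 8, 9, 0]

[7, 1, 8, 9, 0]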